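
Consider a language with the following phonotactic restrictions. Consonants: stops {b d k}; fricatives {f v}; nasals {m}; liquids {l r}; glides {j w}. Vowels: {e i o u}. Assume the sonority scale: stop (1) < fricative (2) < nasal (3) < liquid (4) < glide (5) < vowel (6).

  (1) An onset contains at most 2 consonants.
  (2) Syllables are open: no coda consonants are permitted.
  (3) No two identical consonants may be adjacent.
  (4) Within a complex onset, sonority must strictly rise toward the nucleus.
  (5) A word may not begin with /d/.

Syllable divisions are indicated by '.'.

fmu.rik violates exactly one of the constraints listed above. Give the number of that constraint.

2

fmu.rik: syllable 2 coda /k/ has 1 consonant (> 0).
This is a violation of constraint 2: "Syllables are open: no coda consonants are permitted."
The remaining constraints (1, 3, 4, 5) are satisfied.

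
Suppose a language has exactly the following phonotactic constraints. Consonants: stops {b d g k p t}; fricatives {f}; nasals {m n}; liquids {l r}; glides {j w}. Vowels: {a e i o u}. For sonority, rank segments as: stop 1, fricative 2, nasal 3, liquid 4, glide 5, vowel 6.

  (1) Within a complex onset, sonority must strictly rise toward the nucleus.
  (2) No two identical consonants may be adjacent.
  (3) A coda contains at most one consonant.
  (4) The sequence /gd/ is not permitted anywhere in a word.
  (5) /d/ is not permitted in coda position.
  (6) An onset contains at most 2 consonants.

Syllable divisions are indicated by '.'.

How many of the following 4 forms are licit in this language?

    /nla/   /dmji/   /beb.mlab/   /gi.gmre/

2

/nla/ — σ1 onset /nl/ (3→4 rises), coda /∅/ ok → licit
/dmji/ — violates constraint 6: syllable 1 onset /dmj/ has 3 consonants (> 2) → illicit
/beb.mlab/ — σ1 onset /b/, coda /b/ ok; σ2 onset /ml/ (3→4 rises), coda /b/ ok → licit
/gi.gmre/ — violates constraint 6: syllable 2 onset /gmr/ has 3 consonants (> 2) → illicit
Licit: /nla/, /beb.mlab/ → 2.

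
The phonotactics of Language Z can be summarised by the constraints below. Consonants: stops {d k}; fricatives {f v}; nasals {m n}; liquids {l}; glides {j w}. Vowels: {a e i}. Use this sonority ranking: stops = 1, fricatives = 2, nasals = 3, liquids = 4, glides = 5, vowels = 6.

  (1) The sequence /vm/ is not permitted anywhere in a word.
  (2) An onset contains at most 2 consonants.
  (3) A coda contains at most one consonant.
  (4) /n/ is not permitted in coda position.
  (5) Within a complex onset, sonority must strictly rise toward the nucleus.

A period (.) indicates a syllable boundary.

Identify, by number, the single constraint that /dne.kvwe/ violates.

2

/dne.kvwe/: syllable 2 onset /kvw/ has 3 consonants (> 2).
This is a violation of constraint 2: "An onset contains at most 2 consonants."
The remaining constraints (1, 3, 4, 5) are satisfied.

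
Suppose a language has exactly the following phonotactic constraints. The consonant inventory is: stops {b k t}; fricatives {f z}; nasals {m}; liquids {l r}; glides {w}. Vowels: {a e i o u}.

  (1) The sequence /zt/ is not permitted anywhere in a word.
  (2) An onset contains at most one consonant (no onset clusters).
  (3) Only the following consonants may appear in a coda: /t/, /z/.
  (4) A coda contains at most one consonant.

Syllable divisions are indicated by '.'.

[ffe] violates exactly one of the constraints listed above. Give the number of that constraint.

2

[ffe]: syllable 1 onset /ff/ has 2 consonants (> 1).
This is a violation of constraint 2: "An onset contains at most one consonant (no onset clusters)."
The remaining constraints (1, 3, 4) are satisfied.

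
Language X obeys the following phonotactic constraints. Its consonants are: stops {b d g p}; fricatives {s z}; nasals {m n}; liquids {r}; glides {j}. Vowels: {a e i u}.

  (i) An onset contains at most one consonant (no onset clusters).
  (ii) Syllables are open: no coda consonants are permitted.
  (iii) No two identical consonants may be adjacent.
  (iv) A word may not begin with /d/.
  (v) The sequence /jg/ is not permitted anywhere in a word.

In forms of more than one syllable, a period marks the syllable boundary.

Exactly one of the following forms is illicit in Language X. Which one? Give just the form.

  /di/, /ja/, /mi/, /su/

/di/ — violates constraint (iv): word begins with /d/ → illicit
/ja/ — σ1 onset /j/, coda /∅/ ok → licit
/mi/ — σ1 onset /m/, coda /∅/ ok → licit
/su/ — σ1 onset /s/, coda /∅/ ok → licit

/di/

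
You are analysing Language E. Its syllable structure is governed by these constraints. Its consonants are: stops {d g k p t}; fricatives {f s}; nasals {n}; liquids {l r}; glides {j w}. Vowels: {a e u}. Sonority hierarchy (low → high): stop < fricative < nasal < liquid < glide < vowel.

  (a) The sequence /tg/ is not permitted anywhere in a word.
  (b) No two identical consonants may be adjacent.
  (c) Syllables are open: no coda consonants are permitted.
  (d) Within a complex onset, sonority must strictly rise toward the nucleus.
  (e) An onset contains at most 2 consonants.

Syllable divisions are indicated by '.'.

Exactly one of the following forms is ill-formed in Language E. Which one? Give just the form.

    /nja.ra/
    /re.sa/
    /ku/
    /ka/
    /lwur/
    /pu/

/lwur/

/nja.ra/ — σ1 onset /nj/ (3→5 rises), coda /∅/ ok; σ2 onset /r/, coda /∅/ ok → well-formed
/re.sa/ — σ1 onset /r/, coda /∅/ ok; σ2 onset /s/, coda /∅/ ok → well-formed
/ku/ — σ1 onset /k/, coda /∅/ ok → well-formed
/ka/ — σ1 onset /k/, coda /∅/ ok → well-formed
/lwur/ — violates constraint (c): syllable 1 coda /r/ has 1 consonant (> 0) → ill-formed
/pu/ — σ1 onset /p/, coda /∅/ ok → well-formed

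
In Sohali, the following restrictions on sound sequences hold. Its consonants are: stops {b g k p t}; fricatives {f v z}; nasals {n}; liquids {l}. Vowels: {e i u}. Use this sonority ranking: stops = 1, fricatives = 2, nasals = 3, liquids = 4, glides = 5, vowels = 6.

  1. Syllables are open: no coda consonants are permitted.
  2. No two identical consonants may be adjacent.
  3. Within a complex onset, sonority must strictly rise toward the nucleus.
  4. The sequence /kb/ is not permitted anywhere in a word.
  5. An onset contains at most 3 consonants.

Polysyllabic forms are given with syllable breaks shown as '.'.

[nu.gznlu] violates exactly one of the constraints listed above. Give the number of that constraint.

5

[nu.gznlu]: syllable 2 onset /gznl/ has 4 consonants (> 3).
This is a violation of constraint 5: "An onset contains at most 3 consonants."
The remaining constraints (1, 2, 3, 4) are satisfied.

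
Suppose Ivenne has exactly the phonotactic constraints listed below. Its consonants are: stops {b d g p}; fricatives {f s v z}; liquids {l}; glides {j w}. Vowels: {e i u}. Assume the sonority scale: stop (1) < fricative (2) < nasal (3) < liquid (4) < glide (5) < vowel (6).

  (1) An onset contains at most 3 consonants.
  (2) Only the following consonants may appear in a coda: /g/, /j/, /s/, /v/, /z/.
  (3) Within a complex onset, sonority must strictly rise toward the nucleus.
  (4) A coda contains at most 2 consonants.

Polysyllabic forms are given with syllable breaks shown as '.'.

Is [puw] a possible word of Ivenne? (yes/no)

[puw] — violates constraint 2: syllable 1 coda contains /w/, which is not a licensed coda consonant → illicit

no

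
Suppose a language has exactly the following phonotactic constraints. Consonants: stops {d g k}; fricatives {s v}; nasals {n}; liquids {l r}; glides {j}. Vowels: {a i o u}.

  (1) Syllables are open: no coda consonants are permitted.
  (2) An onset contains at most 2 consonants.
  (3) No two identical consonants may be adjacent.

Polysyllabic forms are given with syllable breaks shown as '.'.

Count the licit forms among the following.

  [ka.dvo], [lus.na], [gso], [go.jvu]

3

[ka.dvo] — σ1 onset /k/, coda /∅/ ok; σ2 onset /dv/ (2C), coda /∅/ ok → licit
[lus.na] — violates constraint 1: syllable 1 coda /s/ has 1 consonant (> 0) → illicit
[gso] — σ1 onset /gs/ (2C), coda /∅/ ok → licit
[go.jvu] — σ1 onset /g/, coda /∅/ ok; σ2 onset /jv/ (2C), coda /∅/ ok → licit
Licit: [ka.dvo], [gso], [go.jvu] → 3.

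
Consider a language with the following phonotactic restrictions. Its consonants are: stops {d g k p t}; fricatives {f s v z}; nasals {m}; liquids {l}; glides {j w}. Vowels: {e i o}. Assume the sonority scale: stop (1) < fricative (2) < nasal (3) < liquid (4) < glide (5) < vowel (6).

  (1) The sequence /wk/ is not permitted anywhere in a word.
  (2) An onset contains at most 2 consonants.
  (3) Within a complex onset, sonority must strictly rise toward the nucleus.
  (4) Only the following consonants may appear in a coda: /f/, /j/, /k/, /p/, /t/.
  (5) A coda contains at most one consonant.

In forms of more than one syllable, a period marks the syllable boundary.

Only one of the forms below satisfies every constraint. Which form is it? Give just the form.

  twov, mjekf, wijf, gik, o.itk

twov — violates constraint 4: syllable 1 coda contains /v/, which is not a licensed coda consonant → ill-formed
mjekf — violates constraint 5: syllable 1 coda /kf/ has 2 consonants (> 1) → ill-formed
wijf — violates constraint 5: syllable 1 coda /jf/ has 2 consonants (> 1) → ill-formed
gik — σ1 onset /g/, coda /k/ ok → well-formed
o.itk — violates constraint 5: syllable 2 coda /tk/ has 2 consonants (> 1) → ill-formed

gik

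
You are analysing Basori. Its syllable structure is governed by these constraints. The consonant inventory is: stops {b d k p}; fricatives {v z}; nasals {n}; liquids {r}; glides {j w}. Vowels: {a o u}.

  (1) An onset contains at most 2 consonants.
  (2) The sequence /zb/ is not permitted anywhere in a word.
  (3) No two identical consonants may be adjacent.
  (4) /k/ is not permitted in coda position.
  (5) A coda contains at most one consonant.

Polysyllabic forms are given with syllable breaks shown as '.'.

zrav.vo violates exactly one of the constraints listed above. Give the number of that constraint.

3

zrav.vo: adjacent identical consonants /vv/.
This is a violation of constraint 3: "No two identical consonants may be adjacent."
The remaining constraints (1, 2, 4, 5) are satisfied.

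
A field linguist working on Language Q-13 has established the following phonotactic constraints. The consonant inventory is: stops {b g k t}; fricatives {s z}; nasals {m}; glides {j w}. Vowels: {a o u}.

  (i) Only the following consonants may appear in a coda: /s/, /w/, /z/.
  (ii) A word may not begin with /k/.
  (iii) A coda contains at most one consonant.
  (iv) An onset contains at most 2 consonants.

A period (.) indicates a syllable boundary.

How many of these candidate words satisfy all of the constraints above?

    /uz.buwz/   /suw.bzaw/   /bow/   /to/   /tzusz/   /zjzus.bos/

/uz.buwz/ — violates constraint (iii): syllable 2 coda /wz/ has 2 consonants (> 1) → not permitted
/suw.bzaw/ — σ1 onset /s/, coda /w/ ok; σ2 onset /bz/ (2C), coda /w/ ok → permitted
/bow/ — σ1 onset /b/, coda /w/ ok → permitted
/to/ — σ1 onset /t/, coda /∅/ ok → permitted
/tzusz/ — violates constraint (iii): syllable 1 coda /sz/ has 2 consonants (> 1) → not permitted
/zjzus.bos/ — violates constraint (iv): syllable 1 onset /zjz/ has 3 consonants (> 2) → not permitted
Permitted: /suw.bzaw/, /bow/, /to/ → 3.

3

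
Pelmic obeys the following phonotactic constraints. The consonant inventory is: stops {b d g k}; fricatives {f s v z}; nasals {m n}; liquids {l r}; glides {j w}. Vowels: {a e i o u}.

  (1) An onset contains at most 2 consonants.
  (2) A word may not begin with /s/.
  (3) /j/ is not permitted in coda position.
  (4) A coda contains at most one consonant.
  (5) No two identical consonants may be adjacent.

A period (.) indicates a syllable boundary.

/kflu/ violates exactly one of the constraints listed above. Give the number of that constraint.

/kflu/: syllable 1 onset /kfl/ has 3 consonants (> 2).
This is a violation of constraint 1: "An onset contains at most 2 consonants."
The remaining constraints (2, 3, 4, 5) are satisfied.

1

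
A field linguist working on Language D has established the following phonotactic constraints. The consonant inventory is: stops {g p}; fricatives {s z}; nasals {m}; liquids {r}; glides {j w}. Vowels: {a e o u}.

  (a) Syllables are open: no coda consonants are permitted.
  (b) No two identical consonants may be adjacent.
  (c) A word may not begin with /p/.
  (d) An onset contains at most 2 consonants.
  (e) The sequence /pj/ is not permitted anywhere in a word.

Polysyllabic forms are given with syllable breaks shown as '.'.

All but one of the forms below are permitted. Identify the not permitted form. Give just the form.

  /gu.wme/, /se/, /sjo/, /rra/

/gu.wme/ — σ1 onset /g/, coda /∅/ ok; σ2 onset /wm/ (2C), coda /∅/ ok → permitted
/se/ — σ1 onset /s/, coda /∅/ ok → permitted
/sjo/ — σ1 onset /sj/ (2C), coda /∅/ ok → permitted
/rra/ — violates constraint (b): adjacent identical consonants /rr/ → not permitted

/rra/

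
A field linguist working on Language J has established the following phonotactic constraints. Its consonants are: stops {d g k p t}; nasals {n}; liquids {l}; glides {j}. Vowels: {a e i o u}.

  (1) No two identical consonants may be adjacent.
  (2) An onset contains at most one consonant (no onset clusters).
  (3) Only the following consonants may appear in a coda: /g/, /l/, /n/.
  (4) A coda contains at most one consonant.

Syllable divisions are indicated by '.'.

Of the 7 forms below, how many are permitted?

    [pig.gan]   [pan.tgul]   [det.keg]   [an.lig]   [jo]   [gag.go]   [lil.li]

2

[pig.gan] — violates constraint 1: adjacent identical consonants /gg/ → not permitted
[pan.tgul] — violates constraint 2: syllable 2 onset /tg/ has 2 consonants (> 1) → not permitted
[det.keg] — violates constraint 3: syllable 1 coda contains /t/, which is not a licensed coda consonant → not permitted
[an.lig] — σ1 onset /∅/, coda /n/ ok; σ2 onset /l/, coda /g/ ok → permitted
[jo] — σ1 onset /j/, coda /∅/ ok → permitted
[gag.go] — violates constraint 1: adjacent identical consonants /gg/ → not permitted
[lil.li] — violates constraint 1: adjacent identical consonants /ll/ → not permitted
Permitted: [an.lig], [jo] → 2.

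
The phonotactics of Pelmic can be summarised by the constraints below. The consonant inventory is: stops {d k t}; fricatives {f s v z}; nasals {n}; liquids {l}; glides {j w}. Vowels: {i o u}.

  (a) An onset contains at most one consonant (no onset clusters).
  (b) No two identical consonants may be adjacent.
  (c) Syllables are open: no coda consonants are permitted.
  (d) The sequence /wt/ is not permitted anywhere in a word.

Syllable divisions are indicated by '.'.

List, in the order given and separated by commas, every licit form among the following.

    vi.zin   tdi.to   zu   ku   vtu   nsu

vi.zin — violates constraint (c): syllable 2 coda /n/ has 1 consonant (> 0) → illicit
tdi.to — violates constraint (a): syllable 1 onset /td/ has 2 consonants (> 1) → illicit
zu — σ1 onset /z/, coda /∅/ ok → licit
ku — σ1 onset /k/, coda /∅/ ok → licit
vtu — violates constraint (a): syllable 1 onset /vt/ has 2 consonants (> 1) → illicit
nsu — violates constraint (a): syllable 1 onset /ns/ has 2 consonants (> 1) → illicit

zu, ku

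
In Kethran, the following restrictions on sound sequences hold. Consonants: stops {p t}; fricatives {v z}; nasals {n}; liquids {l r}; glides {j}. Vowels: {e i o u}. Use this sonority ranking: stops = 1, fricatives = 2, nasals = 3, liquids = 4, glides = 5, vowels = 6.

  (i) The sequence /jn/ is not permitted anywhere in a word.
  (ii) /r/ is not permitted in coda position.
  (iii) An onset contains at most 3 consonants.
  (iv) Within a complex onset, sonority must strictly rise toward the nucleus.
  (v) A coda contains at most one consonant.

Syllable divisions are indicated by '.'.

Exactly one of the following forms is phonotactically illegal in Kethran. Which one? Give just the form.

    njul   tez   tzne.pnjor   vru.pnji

tzne.pnjor

njul — σ1 onset /nj/ (3→5 rises), coda /l/ ok → phonotactically legal
tez — σ1 onset /t/, coda /z/ ok → phonotactically legal
tzne.pnjor — violates constraint (ii): syllable 2 coda contains /r/ → phonotactically illegal
vru.pnji — σ1 onset /vr/ (2→4 rises), coda /∅/ ok; σ2 onset /pnj/ (1→3→5 rises), coda /∅/ ok → phonotactically legal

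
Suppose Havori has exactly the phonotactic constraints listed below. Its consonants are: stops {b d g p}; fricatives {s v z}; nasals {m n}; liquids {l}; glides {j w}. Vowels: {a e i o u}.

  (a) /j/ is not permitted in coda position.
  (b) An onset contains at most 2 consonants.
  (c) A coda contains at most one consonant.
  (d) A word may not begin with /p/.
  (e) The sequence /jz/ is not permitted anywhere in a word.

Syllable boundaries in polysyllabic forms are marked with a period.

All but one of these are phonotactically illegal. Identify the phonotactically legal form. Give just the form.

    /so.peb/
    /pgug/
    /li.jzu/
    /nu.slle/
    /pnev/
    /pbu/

/so.peb/

/so.peb/ — σ1 onset /s/, coda /∅/ ok; σ2 onset /p/, coda /b/ ok → phonotactically legal
/pgug/ — violates constraint (d): word begins with /p/ → phonotactically illegal
/li.jzu/ — violates constraint (e): contains banned sequence /jz/ → phonotactically illegal
/nu.slle/ — violates constraint (b): syllable 2 onset /sll/ has 3 consonants (> 2) → phonotactically illegal
/pnev/ — violates constraint (d): word begins with /p/ → phonotactically illegal
/pbu/ — violates constraint (d): word begins with /p/ → phonotactically illegal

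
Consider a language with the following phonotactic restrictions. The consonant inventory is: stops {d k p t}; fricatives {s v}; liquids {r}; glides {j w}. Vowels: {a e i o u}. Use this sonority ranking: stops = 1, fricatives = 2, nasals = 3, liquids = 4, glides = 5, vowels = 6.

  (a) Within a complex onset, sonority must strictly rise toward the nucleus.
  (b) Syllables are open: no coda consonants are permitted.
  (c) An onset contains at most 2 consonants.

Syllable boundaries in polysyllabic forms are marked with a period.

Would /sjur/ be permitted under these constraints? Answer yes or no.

/sjur/ — violates constraint (b): syllable 1 coda /r/ has 1 consonant (> 0) → not permitted

no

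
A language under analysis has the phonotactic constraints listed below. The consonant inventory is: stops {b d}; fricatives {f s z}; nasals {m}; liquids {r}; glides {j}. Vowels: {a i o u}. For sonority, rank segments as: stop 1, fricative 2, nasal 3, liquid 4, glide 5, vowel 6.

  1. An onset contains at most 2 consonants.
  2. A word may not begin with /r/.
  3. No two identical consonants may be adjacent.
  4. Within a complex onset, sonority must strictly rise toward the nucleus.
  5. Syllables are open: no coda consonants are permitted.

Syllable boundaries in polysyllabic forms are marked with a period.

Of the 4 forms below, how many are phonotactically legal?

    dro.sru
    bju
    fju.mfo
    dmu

3

dro.sru — σ1 onset /dr/ (1→4 rises), coda /∅/ ok; σ2 onset /sr/ (2→4 rises), coda /∅/ ok → phonotactically legal
bju — σ1 onset /bj/ (1→5 rises), coda /∅/ ok → phonotactically legal
fju.mfo — violates constraint 4: syllable 2 onset /mf/: /m/ (nasal, 3) → /f/ (fricative, 2) does not rise → phonotactically illegal
dmu — σ1 onset /dm/ (1→3 rises), coda /∅/ ok → phonotactically legal
Phonotactically legal: dro.sru, bju, dmu → 3.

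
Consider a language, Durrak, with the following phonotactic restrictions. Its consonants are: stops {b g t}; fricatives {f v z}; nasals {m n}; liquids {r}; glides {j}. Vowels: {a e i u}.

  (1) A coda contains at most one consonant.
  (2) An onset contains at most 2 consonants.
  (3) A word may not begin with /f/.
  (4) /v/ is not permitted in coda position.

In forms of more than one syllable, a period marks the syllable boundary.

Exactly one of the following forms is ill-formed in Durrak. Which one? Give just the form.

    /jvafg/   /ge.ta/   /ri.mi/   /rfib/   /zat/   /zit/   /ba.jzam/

/jvafg/ — violates constraint 1: syllable 1 coda /fg/ has 2 consonants (> 1) → ill-formed
/ge.ta/ — σ1 onset /g/, coda /∅/ ok; σ2 onset /t/, coda /∅/ ok → well-formed
/ri.mi/ — σ1 onset /r/, coda /∅/ ok; σ2 onset /m/, coda /∅/ ok → well-formed
/rfib/ — σ1 onset /rf/ (2C), coda /b/ ok → well-formed
/zat/ — σ1 onset /z/, coda /t/ ok → well-formed
/zit/ — σ1 onset /z/, coda /t/ ok → well-formed
/ba.jzam/ — σ1 onset /b/, coda /∅/ ok; σ2 onset /jz/ (2C), coda /m/ ok → well-formed

/jvafg/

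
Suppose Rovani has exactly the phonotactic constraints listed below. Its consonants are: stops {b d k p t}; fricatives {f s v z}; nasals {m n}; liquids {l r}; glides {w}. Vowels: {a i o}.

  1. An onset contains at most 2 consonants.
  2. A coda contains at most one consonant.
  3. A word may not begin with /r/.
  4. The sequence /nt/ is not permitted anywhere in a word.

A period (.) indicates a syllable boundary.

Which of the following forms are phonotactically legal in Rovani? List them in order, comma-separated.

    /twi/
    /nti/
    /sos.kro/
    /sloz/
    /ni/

/twi/, /sos.kro/, /sloz/, /ni/

/twi/ — σ1 onset /tw/ (2C), coda /∅/ ok → phonotactically legal
/nti/ — violates constraint 4: contains banned sequence /nt/ → phonotactically illegal
/sos.kro/ — σ1 onset /s/, coda /s/ ok; σ2 onset /kr/ (2C), coda /∅/ ok → phonotactically legal
/sloz/ — σ1 onset /sl/ (2C), coda /z/ ok → phonotactically legal
/ni/ — σ1 onset /n/, coda /∅/ ok → phonotactically legal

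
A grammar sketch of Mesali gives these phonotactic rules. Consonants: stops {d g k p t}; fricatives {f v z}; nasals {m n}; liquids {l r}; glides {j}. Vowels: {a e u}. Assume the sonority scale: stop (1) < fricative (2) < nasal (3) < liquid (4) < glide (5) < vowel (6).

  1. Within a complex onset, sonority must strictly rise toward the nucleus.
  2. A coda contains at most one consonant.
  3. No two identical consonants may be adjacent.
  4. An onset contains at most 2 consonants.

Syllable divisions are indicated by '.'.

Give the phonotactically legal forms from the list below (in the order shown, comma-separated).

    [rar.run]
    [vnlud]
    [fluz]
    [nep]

[fluz], [nep]

[rar.run] — violates constraint 3: adjacent identical consonants /rr/ → phonotactically illegal
[vnlud] — violates constraint 4: syllable 1 onset /vnl/ has 3 consonants (> 2) → phonotactically illegal
[fluz] — σ1 onset /fl/ (2→4 rises), coda /z/ ok → phonotactically legal
[nep] — σ1 onset /n/, coda /p/ ok → phonotactically legal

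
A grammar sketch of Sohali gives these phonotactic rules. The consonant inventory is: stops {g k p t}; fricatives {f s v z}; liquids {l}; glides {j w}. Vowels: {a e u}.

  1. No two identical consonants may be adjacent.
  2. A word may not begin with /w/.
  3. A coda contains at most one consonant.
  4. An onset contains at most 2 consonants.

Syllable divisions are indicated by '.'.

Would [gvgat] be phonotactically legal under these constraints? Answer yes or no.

[gvgat] — violates constraint 4: syllable 1 onset /gvg/ has 3 consonants (> 2) → phonotactically illegal

no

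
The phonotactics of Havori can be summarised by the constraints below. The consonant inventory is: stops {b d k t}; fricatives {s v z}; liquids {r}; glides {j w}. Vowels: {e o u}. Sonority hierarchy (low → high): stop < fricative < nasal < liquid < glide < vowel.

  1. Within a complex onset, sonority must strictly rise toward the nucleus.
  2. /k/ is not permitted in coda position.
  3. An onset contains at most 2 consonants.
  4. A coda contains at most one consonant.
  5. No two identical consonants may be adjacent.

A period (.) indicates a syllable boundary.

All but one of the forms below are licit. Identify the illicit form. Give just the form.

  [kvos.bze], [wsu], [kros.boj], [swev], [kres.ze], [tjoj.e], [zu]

[kvos.bze] — σ1 onset /kv/ (1→2 rises), coda /s/ ok; σ2 onset /bz/ (1→2 rises), coda /∅/ ok → licit
[wsu] — violates constraint 1: syllable 1 onset /ws/: /w/ (glide, 5) → /s/ (fricative, 2) does not rise → illicit
[kros.boj] — σ1 onset /kr/ (1→4 rises), coda /s/ ok; σ2 onset /b/, coda /j/ ok → licit
[swev] — σ1 onset /sw/ (2→5 rises), coda /v/ ok → licit
[kres.ze] — σ1 onset /kr/ (1→4 rises), coda /s/ ok; σ2 onset /z/, coda /∅/ ok → licit
[tjoj.e] — σ1 onset /tj/ (1→5 rises), coda /j/ ok; σ2 onset /∅/, coda /∅/ ok → licit
[zu] — σ1 onset /z/, coda /∅/ ok → licit

[wsu]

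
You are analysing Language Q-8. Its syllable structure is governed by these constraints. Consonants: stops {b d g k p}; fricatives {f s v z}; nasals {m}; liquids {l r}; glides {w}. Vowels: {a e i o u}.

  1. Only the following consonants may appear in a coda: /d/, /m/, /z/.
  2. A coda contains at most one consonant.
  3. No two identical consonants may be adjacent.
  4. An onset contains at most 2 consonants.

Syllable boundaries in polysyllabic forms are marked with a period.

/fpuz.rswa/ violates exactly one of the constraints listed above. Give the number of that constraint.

/fpuz.rswa/: syllable 2 onset /rsw/ has 3 consonants (> 2).
This is a violation of constraint 4: "An onset contains at most 2 consonants."
The remaining constraints (1, 2, 3) are satisfied.

4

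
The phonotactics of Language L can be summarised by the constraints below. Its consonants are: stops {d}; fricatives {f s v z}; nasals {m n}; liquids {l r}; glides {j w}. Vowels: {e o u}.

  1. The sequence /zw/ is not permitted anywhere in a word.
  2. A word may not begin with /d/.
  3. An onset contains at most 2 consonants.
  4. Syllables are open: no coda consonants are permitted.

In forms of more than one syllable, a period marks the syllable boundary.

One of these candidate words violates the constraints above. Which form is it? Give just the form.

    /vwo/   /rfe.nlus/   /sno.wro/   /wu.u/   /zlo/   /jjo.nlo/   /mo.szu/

/rfe.nlus/

/vwo/ — σ1 onset /vw/ (2C), coda /∅/ ok → well-formed
/rfe.nlus/ — violates constraint 4: syllable 2 coda /s/ has 1 consonant (> 0) → ill-formed
/sno.wro/ — σ1 onset /sn/ (2C), coda /∅/ ok; σ2 onset /wr/ (2C), coda /∅/ ok → well-formed
/wu.u/ — σ1 onset /w/, coda /∅/ ok; σ2 onset /∅/, coda /∅/ ok → well-formed
/zlo/ — σ1 onset /zl/ (2C), coda /∅/ ok → well-formed
/jjo.nlo/ — σ1 onset /jj/ (2C), coda /∅/ ok; σ2 onset /nl/ (2C), coda /∅/ ok → well-formed
/mo.szu/ — σ1 onset /m/, coda /∅/ ok; σ2 onset /sz/ (2C), coda /∅/ ok → well-formed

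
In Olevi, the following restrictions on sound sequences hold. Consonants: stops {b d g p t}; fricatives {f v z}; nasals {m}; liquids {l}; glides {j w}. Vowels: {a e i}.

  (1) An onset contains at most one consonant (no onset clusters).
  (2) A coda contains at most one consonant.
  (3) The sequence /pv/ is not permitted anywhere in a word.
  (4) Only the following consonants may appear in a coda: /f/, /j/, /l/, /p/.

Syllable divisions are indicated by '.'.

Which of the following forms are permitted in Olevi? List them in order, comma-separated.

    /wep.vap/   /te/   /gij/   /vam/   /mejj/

/te/, /gij/

/wep.vap/ — violates constraint 3: contains banned sequence /pv/ → not permitted
/te/ — σ1 onset /t/, coda /∅/ ok → permitted
/gij/ — σ1 onset /g/, coda /j/ ok → permitted
/vam/ — violates constraint 4: syllable 1 coda contains /m/, which is not a licensed coda consonant → not permitted
/mejj/ — violates constraint 2: syllable 1 coda /jj/ has 2 consonants (> 1) → not permitted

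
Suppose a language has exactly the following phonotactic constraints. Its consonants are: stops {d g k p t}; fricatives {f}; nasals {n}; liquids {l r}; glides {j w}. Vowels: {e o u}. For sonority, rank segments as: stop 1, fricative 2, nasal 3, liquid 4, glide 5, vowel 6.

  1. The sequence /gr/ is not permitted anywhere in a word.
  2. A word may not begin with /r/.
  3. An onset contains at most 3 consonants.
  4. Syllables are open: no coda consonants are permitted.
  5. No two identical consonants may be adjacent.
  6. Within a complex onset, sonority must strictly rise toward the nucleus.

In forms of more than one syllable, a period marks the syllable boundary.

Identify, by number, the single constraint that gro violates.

gro: contains banned sequence /gr/.
This is a violation of constraint 1: "The sequence /gr/ is not permitted anywhere in a word."
The remaining constraints (2, 3, 4, 5, 6) are satisfied.

1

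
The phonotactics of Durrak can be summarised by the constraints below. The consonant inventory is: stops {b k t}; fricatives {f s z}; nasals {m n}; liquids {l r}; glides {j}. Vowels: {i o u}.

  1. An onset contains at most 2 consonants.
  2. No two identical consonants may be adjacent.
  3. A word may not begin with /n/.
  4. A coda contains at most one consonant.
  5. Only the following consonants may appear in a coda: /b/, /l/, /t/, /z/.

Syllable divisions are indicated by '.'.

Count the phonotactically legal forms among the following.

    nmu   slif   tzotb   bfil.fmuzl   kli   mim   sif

nmu — violates constraint 3: word begins with /n/ → phonotactically illegal
slif — violates constraint 5: syllable 1 coda contains /f/, which is not a licensed coda consonant → phonotactically illegal
tzotb — violates constraint 4: syllable 1 coda /tb/ has 2 consonants (> 1) → phonotactically illegal
bfil.fmuzl — violates constraint 4: syllable 2 coda /zl/ has 2 consonants (> 1) → phonotactically illegal
kli — σ1 onset /kl/ (2C), coda /∅/ ok → phonotactically legal
mim — violates constraint 5: syllable 1 coda contains /m/, which is not a licensed coda consonant → phonotactically illegal
sif — violates constraint 5: syllable 1 coda contains /f/, which is not a licensed coda consonant → phonotactically illegal
Phonotactically legal: kli → 1.

1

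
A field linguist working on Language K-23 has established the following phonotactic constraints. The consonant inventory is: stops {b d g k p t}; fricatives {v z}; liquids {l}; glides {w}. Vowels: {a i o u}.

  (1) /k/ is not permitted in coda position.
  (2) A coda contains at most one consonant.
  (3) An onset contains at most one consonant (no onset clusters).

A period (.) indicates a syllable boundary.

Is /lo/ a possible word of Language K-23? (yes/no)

/lo/ — σ1 onset /l/, coda /∅/ ok → licit

yes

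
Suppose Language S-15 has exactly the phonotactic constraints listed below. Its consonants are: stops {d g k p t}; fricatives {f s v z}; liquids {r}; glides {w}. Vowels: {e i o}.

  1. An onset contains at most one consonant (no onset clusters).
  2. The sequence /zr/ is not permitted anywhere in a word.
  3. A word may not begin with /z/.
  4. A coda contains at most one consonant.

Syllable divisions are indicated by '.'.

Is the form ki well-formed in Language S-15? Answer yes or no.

ki — σ1 onset /k/, coda /∅/ ok → well-formed

yes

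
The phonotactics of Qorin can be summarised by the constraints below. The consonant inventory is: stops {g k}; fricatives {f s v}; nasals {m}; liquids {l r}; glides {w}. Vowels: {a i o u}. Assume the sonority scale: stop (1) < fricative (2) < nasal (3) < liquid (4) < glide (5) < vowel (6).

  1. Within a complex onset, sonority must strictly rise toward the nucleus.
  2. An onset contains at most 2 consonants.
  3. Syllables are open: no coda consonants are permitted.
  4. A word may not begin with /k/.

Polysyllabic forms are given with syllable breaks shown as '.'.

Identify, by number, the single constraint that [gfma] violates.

[gfma]: syllable 1 onset /gfm/ has 3 consonants (> 2).
This is a violation of constraint 2: "An onset contains at most 2 consonants."
The remaining constraints (1, 3, 4) are satisfied.

2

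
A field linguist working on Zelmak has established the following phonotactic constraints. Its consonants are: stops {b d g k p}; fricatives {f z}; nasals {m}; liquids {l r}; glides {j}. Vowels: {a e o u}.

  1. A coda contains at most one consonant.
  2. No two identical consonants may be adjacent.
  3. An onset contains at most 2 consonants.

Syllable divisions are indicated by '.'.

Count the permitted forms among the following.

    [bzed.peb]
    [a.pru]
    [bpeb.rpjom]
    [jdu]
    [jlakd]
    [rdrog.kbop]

[bzed.peb] — σ1 onset /bz/ (2C), coda /d/ ok; σ2 onset /p/, coda /b/ ok → permitted
[a.pru] — σ1 onset /∅/, coda /∅/ ok; σ2 onset /pr/ (2C), coda /∅/ ok → permitted
[bpeb.rpjom] — violates constraint 3: syllable 2 onset /rpj/ has 3 consonants (> 2) → not permitted
[jdu] — σ1 onset /jd/ (2C), coda /∅/ ok → permitted
[jlakd] — violates constraint 1: syllable 1 coda /kd/ has 2 consonants (> 1) → not permitted
[rdrog.kbop] — violates constraint 3: syllable 1 onset /rdr/ has 3 consonants (> 2) → not permitted
Permitted: [bzed.peb], [a.pru], [jdu] → 3.

3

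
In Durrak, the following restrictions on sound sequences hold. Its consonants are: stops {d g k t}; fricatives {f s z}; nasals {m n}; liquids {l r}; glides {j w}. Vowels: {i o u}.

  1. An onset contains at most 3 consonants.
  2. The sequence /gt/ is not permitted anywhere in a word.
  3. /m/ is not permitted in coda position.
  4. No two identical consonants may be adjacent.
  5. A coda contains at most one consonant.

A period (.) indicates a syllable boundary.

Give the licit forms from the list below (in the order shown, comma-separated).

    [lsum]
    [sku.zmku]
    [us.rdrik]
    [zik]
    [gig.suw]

[lsum] — violates constraint 3: syllable 1 coda contains /m/ → illicit
[sku.zmku] — σ1 onset /sk/ (2C), coda /∅/ ok; σ2 onset /zmk/ (3C), coda /∅/ ok → licit
[us.rdrik] — σ1 onset /∅/, coda /s/ ok; σ2 onset /rdr/ (3C), coda /k/ ok → licit
[zik] — σ1 onset /z/, coda /k/ ok → licit
[gig.suw] — σ1 onset /g/, coda /g/ ok; σ2 onset /s/, coda /w/ ok → licit

[sku.zmku], [us.rdrik], [zik], [gig.suw]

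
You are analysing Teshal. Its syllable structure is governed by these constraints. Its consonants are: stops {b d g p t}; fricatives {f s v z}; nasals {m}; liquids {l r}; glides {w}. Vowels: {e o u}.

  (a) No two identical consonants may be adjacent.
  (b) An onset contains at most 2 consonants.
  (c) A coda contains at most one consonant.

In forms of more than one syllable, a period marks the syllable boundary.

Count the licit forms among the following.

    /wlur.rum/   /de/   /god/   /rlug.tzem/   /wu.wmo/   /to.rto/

/wlur.rum/ — violates constraint (a): adjacent identical consonants /rr/ → illicit
/de/ — σ1 onset /d/, coda /∅/ ok → licit
/god/ — σ1 onset /g/, coda /d/ ok → licit
/rlug.tzem/ — σ1 onset /rl/ (2C), coda /g/ ok; σ2 onset /tz/ (2C), coda /m/ ok → licit
/wu.wmo/ — σ1 onset /w/, coda /∅/ ok; σ2 onset /wm/ (2C), coda /∅/ ok → licit
/to.rto/ — σ1 onset /t/, coda /∅/ ok; σ2 onset /rt/ (2C), coda /∅/ ok → licit
Licit: /de/, /god/, /rlug.tzem/, /wu.wmo/, /to.rto/ → 5.

5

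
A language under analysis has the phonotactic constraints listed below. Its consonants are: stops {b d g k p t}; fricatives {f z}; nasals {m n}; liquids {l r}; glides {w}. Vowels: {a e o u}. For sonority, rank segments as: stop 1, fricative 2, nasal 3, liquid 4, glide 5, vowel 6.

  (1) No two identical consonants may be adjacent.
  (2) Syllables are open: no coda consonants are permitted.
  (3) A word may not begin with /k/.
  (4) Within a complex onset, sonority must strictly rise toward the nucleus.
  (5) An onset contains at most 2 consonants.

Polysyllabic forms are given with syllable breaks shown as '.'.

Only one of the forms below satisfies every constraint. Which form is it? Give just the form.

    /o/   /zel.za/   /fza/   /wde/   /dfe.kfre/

/o/

/o/ — σ1 onset /∅/, coda /∅/ ok → licit
/zel.za/ — violates constraint 2: syllable 1 coda /l/ has 1 consonant (> 0) → illicit
/fza/ — violates constraint 4: syllable 1 onset /fz/: /f/ (fricative, 2) → /z/ (fricative, 2) does not rise → illicit
/wde/ — violates constraint 4: syllable 1 onset /wd/: /w/ (glide, 5) → /d/ (stop, 1) does not rise → illicit
/dfe.kfre/ — violates constraint 5: syllable 2 onset /kfr/ has 3 consonants (> 2) → illicit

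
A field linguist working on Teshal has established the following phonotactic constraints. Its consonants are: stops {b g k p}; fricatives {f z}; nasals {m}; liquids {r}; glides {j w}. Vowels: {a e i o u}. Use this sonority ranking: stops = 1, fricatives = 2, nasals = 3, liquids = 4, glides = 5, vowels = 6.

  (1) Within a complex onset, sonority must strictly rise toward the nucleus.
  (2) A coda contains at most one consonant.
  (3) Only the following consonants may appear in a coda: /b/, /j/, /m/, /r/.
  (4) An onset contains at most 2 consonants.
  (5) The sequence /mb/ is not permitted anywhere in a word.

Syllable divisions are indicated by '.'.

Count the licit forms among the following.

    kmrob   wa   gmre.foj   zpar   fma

2

kmrob — violates constraint 4: syllable 1 onset /kmr/ has 3 consonants (> 2) → illicit
wa — σ1 onset /w/, coda /∅/ ok → licit
gmre.foj — violates constraint 4: syllable 1 onset /gmr/ has 3 consonants (> 2) → illicit
zpar — violates constraint 1: syllable 1 onset /zp/: /z/ (fricative, 2) → /p/ (stop, 1) does not rise → illicit
fma — σ1 onset /fm/ (2→3 rises), coda /∅/ ok → licit
Licit: wa, fma → 2.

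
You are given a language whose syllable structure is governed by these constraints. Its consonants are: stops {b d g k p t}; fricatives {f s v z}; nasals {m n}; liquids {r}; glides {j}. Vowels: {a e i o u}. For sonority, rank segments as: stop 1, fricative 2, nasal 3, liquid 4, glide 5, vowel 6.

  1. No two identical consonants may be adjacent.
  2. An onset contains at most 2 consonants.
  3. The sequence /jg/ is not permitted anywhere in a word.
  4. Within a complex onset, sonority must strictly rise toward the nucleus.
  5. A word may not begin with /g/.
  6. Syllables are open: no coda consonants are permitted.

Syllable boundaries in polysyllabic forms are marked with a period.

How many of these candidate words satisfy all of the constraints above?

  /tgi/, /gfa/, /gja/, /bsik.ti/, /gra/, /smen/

/tgi/ — violates constraint 4: syllable 1 onset /tg/: /t/ (stop, 1) → /g/ (stop, 1) does not rise → phonotactically illegal
/gfa/ — violates constraint 5: word begins with /g/ → phonotactically illegal
/gja/ — violates constraint 5: word begins with /g/ → phonotactically illegal
/bsik.ti/ — violates constraint 6: syllable 1 coda /k/ has 1 consonant (> 0) → phonotactically illegal
/gra/ — violates constraint 5: word begins with /g/ → phonotactically illegal
/smen/ — violates constraint 6: syllable 1 coda /n/ has 1 consonant (> 0) → phonotactically illegal
No form is phonotactically legal → 0.

0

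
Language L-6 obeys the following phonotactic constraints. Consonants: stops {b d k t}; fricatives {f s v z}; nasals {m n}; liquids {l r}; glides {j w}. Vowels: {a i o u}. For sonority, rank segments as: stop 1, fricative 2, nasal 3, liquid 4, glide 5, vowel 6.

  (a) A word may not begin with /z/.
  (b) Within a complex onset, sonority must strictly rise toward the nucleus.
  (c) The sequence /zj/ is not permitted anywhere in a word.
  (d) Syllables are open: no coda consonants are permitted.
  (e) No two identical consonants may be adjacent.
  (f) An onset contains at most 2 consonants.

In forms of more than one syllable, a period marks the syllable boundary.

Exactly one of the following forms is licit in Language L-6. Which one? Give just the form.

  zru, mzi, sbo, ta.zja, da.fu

da.fu

zru — violates constraint (a): word begins with /z/ → illicit
mzi — violates constraint (b): syllable 1 onset /mz/: /m/ (nasal, 3) → /z/ (fricative, 2) does not rise → illicit
sbo — violates constraint (b): syllable 1 onset /sb/: /s/ (fricative, 2) → /b/ (stop, 1) does not rise → illicit
ta.zja — violates constraint (c): contains banned sequence /zj/ → illicit
da.fu — σ1 onset /d/, coda /∅/ ok; σ2 onset /f/, coda /∅/ ok → licit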